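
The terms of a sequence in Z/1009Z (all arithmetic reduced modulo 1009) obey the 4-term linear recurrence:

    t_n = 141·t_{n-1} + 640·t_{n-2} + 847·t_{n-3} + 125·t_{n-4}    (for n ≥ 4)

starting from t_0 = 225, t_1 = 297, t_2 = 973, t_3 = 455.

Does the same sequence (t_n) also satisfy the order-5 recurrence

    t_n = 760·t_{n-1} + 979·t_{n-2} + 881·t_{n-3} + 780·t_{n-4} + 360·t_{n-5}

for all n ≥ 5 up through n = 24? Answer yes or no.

Terms t_0..t_24: 225, 297, 973, 455, 946, 376, 71, 906, 472, 815, 614, 209, 285, 786, 121, 601, 853, 359, 721, 975, 613, 818, 918, 506, 602
n=5: candidate gives 461, actual t_5 = 376 ✗

no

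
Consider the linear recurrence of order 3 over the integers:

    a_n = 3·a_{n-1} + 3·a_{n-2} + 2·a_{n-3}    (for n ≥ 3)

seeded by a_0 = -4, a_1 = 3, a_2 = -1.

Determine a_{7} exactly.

-249

a_3 = 3·-1 + 3·3 + 2·-4 = -2
a_4 = 3·-2 + 3·-1 + 2·3 = -3
a_5 = 3·-3 + 3·-2 + 2·-1 = -17
a_6 = 3·-17 + 3·-3 + 2·-2 = -64
a_7 = 3·-64 + 3·-17 + 2·-3 = -249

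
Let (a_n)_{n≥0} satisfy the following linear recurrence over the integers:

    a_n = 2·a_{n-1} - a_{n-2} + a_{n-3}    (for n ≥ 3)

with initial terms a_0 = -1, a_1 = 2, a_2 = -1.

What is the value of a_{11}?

-311

a_3 = 2·-1 + -1·2 + 1·-1 = -5
a_4 = 2·-5 + -1·-1 + 1·2 = -7
a_5 = 2·-7 + -1·-5 + 1·-1 = -10
a_6 = 2·-10 + -1·-7 + 1·-5 = -18
a_7 = 2·-18 + -1·-10 + 1·-7 = -33
a_8 = 2·-33 + -1·-18 + 1·-10 = -58
a_9 = 2·-58 + -1·-33 + 1·-18 = -101
a_10 = 2·-101 + -1·-58 + 1·-33 = -177
a_11 = 2·-177 + -1·-101 + 1·-58 = -311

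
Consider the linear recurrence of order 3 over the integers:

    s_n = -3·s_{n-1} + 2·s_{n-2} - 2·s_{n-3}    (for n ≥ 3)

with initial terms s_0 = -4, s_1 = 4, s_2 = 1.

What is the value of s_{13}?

5511099

s_3 = -3·1 + 2·4 + -2·-4 = 13
s_4 = -3·13 + 2·1 + -2·4 = -45
s_5 = -3·-45 + 2·13 + -2·1 = 159
s_6 = -3·159 + 2·-45 + -2·13 = -593
s_7 = -3·-593 + 2·159 + -2·-45 = 2187
s_8 = -3·2187 + 2·-593 + -2·159 = -8065
s_9 = -3·-8065 + 2·2187 + -2·-593 = 29755
s_10 = -3·29755 + 2·-8065 + -2·2187 = -109769
s_11 = -3·-109769 + 2·29755 + -2·-8065 = 404947
s_12 = -3·404947 + 2·-109769 + -2·29755 = -1493889
s_13 = -3·-1493889 + 2·404947 + -2·-109769 = 5511099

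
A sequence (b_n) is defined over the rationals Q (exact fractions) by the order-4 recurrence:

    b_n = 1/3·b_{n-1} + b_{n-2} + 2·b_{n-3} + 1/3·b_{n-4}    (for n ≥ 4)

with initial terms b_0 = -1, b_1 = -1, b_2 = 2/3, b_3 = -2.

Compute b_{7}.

-757/81

b_4 = 1/3·-2 + 1·2/3 + 2·-1 + 1/3·-1 = -7/3
b_5 = 1/3·-7/3 + 1·-2 + 2·2/3 + 1/3·-1 = -16/9
b_6 = 1/3·-16/9 + 1·-7/3 + 2·-2 + 1/3·2/3 = -181/27
b_7 = 1/3·-181/27 + 1·-16/9 + 2·-7/3 + 1/3·-2 = -757/81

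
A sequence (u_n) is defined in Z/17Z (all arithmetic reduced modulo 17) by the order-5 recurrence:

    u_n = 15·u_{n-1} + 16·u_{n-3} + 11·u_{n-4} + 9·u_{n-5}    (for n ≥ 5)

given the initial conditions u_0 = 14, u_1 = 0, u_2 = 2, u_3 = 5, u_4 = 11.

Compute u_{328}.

11

u_5 = 15·11 + 0·5 + 16·2 + 11·0 + 9·14 = 0
u_6 = 15·0 + 0·11 + 16·5 + 11·2 + 9·0 = 0
u_7 = 15·0 + 0·0 + 16·11 + 11·5 + 9·2 = 11
u_8 = 15·11 + 0·0 + 16·0 + 11·11 + 9·5 = 8
u_9 = 15·8 + 0·11 + 16·0 + 11·0 + 9·11 = 15
u_10 = 15·15 + 0·8 + 16·11 + 11·0 + 9·0 = 10
Continuing the recurrence:
  u_11 = 8;  u_12 = 3;  u_13 = 0;  u_14 = 16;  u_15 = 7;  u_16 = 6
  u_17 = 16;  u_18 = 1;  u_19 = 9;  u_20 = 10;  u_21 = 5;  u_22 = 0
  u_23 = 13;  u_24 = 7;  u_25 = 12;  u_26 = 8;  u_27 = 1;  u_28 = 10
  u_29 = 14;  u_30 = 14;  u_31 = 11;  u_32 = 15;  u_33 = 13;  u_34 = 5
  u_35 = 1;  u_36 = 11;  u_37 = 13;  u_38 = 9;  u_39 = 10;  u_40 = 12
  u_41 = 5;  u_42 = 9;  u_43 = 8;  u_44 = 14;  u_45 = 7;  u_46 = 3
  u_47 = 13;  u_48 = 6;  u_49 = 1;  u_50 = 13;  u_51 = 2;  u_52 = 8
  u_53 = 2;  u_54 = 10;  u_55 = 9;  u_56 = 1;  u_57 = 14;  u_58 = 6
  u_59 = 6;  u_60 = 15;  u_61 = 8;  u_62 = 0;  u_63 = 3;  u_64 = 1
  u_65 = 0;  u_66 = 1;  u_67 = 13;  u_68 = 12;  u_69 = 1;  u_70 = 13
  u_71 = 12;  u_72 = 3;  u_73 = 15;  u_74 = 8;  u_75 = 9;  u_76 = 6
  u_77 = 2;  u_78 = 6;  u_79 = 0;  u_80 = 9;  u_81 = 1;  u_82 = 14
  u_83 = 0;  u_84 = 13;  u_85 = 1;  u_86 = 8;  u_87 = 12;  u_88 = 16
  u_89 = 3;  u_90 = 11;  u_91 = 13;  u_92 = 0;  u_93 = 13;  u_94 = 7
  u_95 = 7;  u_96 = 5;  u_97 = 7;  u_98 = 3;  u_99 = 10;  u_100 = 6
  u_101 = 5;  u_102 = 8;  u_103 = 13;  u_104 = 6;  u_105 = 4;  u_106 = 10
  u_107 = 2;  u_108 = 5;  u_109 = 10;  u_110 = 5;  u_111 = 12;  u_112 = 5
  u_113 = 4;  u_114 = 6;  u_115 = 7;  u_116 = 9;  u_117 = 14;  u_118 = 16
  u_119 = 5;  u_120 = 2;  u_121 = 11;  u_122 = 3;  u_123 = 4;  u_124 = 14
  u_125 = 6;  u_126 = 14;  u_127 = 12;  u_128 = 7;  u_129 = 11;  u_130 = 4
  u_131 = 5;  u_132 = 11;  u_133 = 5;  u_134 = 9;  u_135 = 11;  u_136 = 3
  u_137 = 3;  u_138 = 8;  u_139 = 13;  u_140 = 1;  u_141 = 16;  u_142 = 2
  u_143 = 6;  u_144 = 15;  u_145 = 0;  u_146 = 7;  u_147 = 4;  u_148 = 7
  u_149 = 12;  u_150 = 15;  u_151 = 2;  u_152 = 12;  u_153 = 3;  u_154 = 10
  u_155 = 6;  u_156 = 16;  u_157 = 14;  u_158 = 1;  u_159 = 2;  u_160 = 8
  u_161 = 9;  u_162 = 15;  u_163 = 10;  u_164 = 9;  u_165 = 2;  u_166 = 11
  u_167 = 10;  u_168 = 14;  u_169 = 13;  u_170 = 1;  u_171 = 6;  u_172 = 15
  u_173 = 0;  u_174 = 3;  u_175 = 3;  u_176 = 9;  u_177 = 12;  u_178 = 6
  u_179 = 5;  u_180 = 2;  u_181 = 16;  u_182 = 1;  u_183 = 3;  u_184 = 11
  u_185 = 1;  u_186 = 14;  u_187 = 3;  u_188 = 5;  u_189 = 1;  u_190 = 5
  u_191 = 8;  u_192 = 14;  u_193 = 6;  u_194 = 10;  u_195 = 14;  u_196 = 5
  u_197 = 2;  u_198 = 10;  u_199 = 15;  u_200 = 13;  u_201 = 14;  u_202 = 0
  u_203 = 4;  u_204 = 1;  u_205 = 14;  u_206 = 9;  u_207 = 8;  u_208 = 0
  u_209 = 1;  u_210 = 11;  u_211 = 11;  u_212 = 15;  u_213 = 4;  u_214 = 9
  u_215 = 0;  u_216 = 5;  u_217 = 7;  u_218 = 2;  u_219 = 4;  u_220 = 6
  u_221 = 6;  u_222 = 1;  u_223 = 3;  u_224 = 5;  u_225 = 7;  u_226 = 14
  u_227 = 9;  u_228 = 6;  u_229 = 11;  u_230 = 16;  u_231 = 0;  u_232 = 0
  u_233 = 6;  u_234 = 8;  u_235 = 9;  u_236 = 10;  u_237 = 4;  u_238 = 6
  u_239 = 13;  u_240 = 8;  u_241 = 10;  u_242 = 1;  u_243 = 0;  u_244 = 8
  u_245 = 12;  u_246 = 9;  u_247 = 0;  u_248 = 8;  u_249 = 9;  u_250 = 2
  u_251 = 1;  u_252 = 9;  u_253 = 15;  u_254 = 4;  u_255 = 12;  u_256 = 1
  u_257 = 2;  u_258 = 10;  u_259 = 11;  u_260 = 10;  u_261 = 1;  u_262 = 13
  u_263 = 5;  u_264 = 11;  u_265 = 15;  u_266 = 15;  u_267 = 12;  u_268 = 8
  u_269 = 12;  u_270 = 9;  u_271 = 3;  u_272 = 8;  u_273 = 9;  u_274 = 16
  u_275 = 6;  u_276 = 9;  u_277 = 1;  u_278 = 11;  u_279 = 9;  u_280 = 15
  u_281 = 0;  u_282 = 2;  u_283 = 9;  u_284 = 7;  u_285 = 0;  u_286 = 13
  u_287 = 16;  u_288 = 7;  u_289 = 2;  u_290 = 4;  u_291 = 6;  u_292 = 3
  u_293 = 7;  u_294 = 8;  u_295 = 15;  u_296 = 16;  u_297 = 13;  u_298 = 8
  u_299 = 1;  u_300 = 7;  u_301 = 10;  u_302 = 14;  u_303 = 14;  u_304 = 14
  u_305 = 12;  u_306 = 2;  u_307 = 7;  u_308 = 16;  u_309 = 3;  u_310 = 15
  u_311 = 15;  u_312 = 2;  u_313 = 5;  u_314 = 14;  u_315 = 15;  u_316 = 3
  u_317 = 2;  u_318 = 10;  u_319 = 13;  u_320 = 4;  u_321 = 14;  u_322 = 2
  u_323 = 4;  u_324 = 3;  u_325 = 12;  u_326 = 1
u_327 = 15·1 + 0·12 + 16·3 + 11·4 + 9·2 = 6
u_328 = 15·6 + 0·1 + 16·12 + 11·3 + 9·4 = 11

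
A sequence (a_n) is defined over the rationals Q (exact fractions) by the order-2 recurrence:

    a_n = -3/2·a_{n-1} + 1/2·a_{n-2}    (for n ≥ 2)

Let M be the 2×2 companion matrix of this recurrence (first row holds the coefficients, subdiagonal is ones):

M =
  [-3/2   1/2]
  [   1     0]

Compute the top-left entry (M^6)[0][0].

1763/64

(M^6)[0][0] is the top entry after applying M 6 times to the unit state (1, 0). Equivalently it is h_{7} for the auxiliary sequence (h_n) obeying the same recurrence with h_1 = 1 and h_i = 0 for 0 ≤ i < 1:
h_2 = -3/2·1 + 1/2·0 = -3/2
h_3 = -3/2·-3/2 + 1/2·1 = 11/4
h_4 = -3/2·11/4 + 1/2·-3/2 = -39/8
h_5 = -3/2·-39/8 + 1/2·11/4 = 139/16
h_6 = -3/2·139/16 + 1/2·-39/8 = -495/32
h_7 = -3/2·-495/32 + 1/2·139/16 = 1763/64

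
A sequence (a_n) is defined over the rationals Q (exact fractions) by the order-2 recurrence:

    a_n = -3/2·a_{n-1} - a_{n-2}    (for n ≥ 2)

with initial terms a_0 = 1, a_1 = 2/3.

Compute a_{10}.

a_2 = -3/2·2/3 + -1·1 = -2
a_3 = -3/2·-2 + -1·2/3 = 7/3
a_4 = -3/2·7/3 + -1·-2 = -3/2
a_5 = -3/2·-3/2 + -1·7/3 = -1/12
a_6 = -3/2·-1/12 + -1·-3/2 = 13/8
a_7 = -3/2·13/8 + -1·-1/12 = -113/48
a_8 = -3/2·-113/48 + -1·13/8 = 61/32
a_9 = -3/2·61/32 + -1·-113/48 = -97/192
a_10 = -3/2·-97/192 + -1·61/32 = -147/128

-147/128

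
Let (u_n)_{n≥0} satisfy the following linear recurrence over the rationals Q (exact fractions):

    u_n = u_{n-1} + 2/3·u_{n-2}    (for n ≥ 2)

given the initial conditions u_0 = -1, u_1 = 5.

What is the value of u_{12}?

158831/729

u_2 = 1·5 + 2/3·-1 = 13/3
u_3 = 1·13/3 + 2/3·5 = 23/3
u_4 = 1·23/3 + 2/3·13/3 = 95/9
u_5 = 1·95/9 + 2/3·23/3 = 47/3
u_6 = 1·47/3 + 2/3·95/9 = 613/27
u_7 = 1·613/27 + 2/3·47/3 = 895/27
u_8 = 1·895/27 + 2/3·613/27 = 3911/81
u_9 = 1·3911/81 + 2/3·895/27 = 5701/81
u_10 = 1·5701/81 + 2/3·3911/81 = 24925/243
u_11 = 1·24925/243 + 2/3·5701/81 = 12109/81
u_12 = 1·12109/81 + 2/3·24925/243 = 158831/729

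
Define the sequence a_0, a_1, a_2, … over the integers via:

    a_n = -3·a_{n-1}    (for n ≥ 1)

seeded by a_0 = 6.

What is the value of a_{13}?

-9565938

a_1 = -3·6 = -18
a_2 = -3·-18 = 54
a_3 = -3·54 = -162
a_4 = -3·-162 = 486
a_5 = -3·486 = -1458
a_6 = -3·-1458 = 4374
a_7 = -3·4374 = -13122
a_8 = -3·-13122 = 39366
a_9 = -3·39366 = -118098
a_10 = -3·-118098 = 354294
a_11 = -3·354294 = -1062882
a_12 = -3·-1062882 = 3188646
a_13 = -3·3188646 = -9565938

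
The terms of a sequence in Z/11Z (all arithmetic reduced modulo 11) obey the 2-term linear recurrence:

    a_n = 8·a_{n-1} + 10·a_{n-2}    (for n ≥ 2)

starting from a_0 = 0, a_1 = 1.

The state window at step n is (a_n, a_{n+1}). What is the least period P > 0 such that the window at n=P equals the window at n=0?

n=0: window = (0, 1)
n=1: window = (1, 8)
n=2: window = (8, 8)
n=3: window = (8, 1)
n=4: window = (1, 0)
n=5: window = (0, 10)
n=6: window = (10, 3)
n=7: window = (3, 3)
n=8: window = (3, 10)
n=9: window = (10, 0)
n=10: window = (0, 1)
window at n=10 equals window at n=0 → period = 10

10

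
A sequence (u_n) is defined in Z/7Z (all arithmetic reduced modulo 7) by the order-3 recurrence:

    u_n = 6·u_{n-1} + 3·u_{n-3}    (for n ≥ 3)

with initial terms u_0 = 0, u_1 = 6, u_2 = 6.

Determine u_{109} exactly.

u_3 = 6·6 + 0·6 + 3·0 = 1
u_4 = 6·1 + 0·6 + 3·6 = 3
u_5 = 6·3 + 0·1 + 3·6 = 1
u_6 = 6·1 + 0·3 + 3·1 = 2
u_7 = 6·2 + 0·1 + 3·3 = 0
u_8 = 6·0 + 0·2 + 3·1 = 3
u_9 = 6·3 + 0·0 + 3·2 = 3
u_10 = 6·3 + 0·3 + 3·0 = 4
u_11 = 6·4 + 0·3 + 3·3 = 5
u_12 = 6·5 + 0·4 + 3·3 = 4
u_13 = 6·4 + 0·5 + 3·4 = 1
u_14 = 6·1 + 0·4 + 3·5 = 0
u_15 = 6·0 + 0·1 + 3·4 = 5
u_16 = 6·5 + 0·0 + 3·1 = 5
u_17 = 6·5 + 0·5 + 3·0 = 2
u_18 = 6·2 + 0·5 + 3·5 = 6
u_19 = 6·6 + 0·2 + 3·5 = 2
u_20 = 6·2 + 0·6 + 3·2 = 4
u_21 = 6·4 + 0·2 + 3·6 = 0
u_22 = 6·0 + 0·4 + 3·2 = 6
u_23 = 6·6 + 0·0 + 3·4 = 6
(u_21, u_22, u_23) = (0, 6, 6) = (u_0, u_1, u_2), so the sequence has period 21.
109 ≡ 4 (mod 21), hence u_109 = u_4 = 3.

3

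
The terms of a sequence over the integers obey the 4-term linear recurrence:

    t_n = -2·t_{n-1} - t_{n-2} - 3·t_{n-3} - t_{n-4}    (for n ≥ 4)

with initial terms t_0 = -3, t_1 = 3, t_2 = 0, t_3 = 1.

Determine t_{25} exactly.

29781900

t_4 = -2·1 + -1·0 + -3·3 + -1·-3 = -8
t_5 = -2·-8 + -1·1 + -3·0 + -1·3 = 12
t_6 = -2·12 + -1·-8 + -3·1 + -1·0 = -19
t_7 = -2·-19 + -1·12 + -3·-8 + -1·1 = 49
t_8 = -2·49 + -1·-19 + -3·12 + -1·-8 = -107
t_9 = -2·-107 + -1·49 + -3·-19 + -1·12 = 210
t_10 = -2·210 + -1·-107 + -3·49 + -1·-19 = -441
t_11 = -2·-441 + -1·210 + -3·-107 + -1·49 = 944
t_12 = -2·944 + -1·-441 + -3·210 + -1·-107 = -1970
t_13 = -2·-1970 + -1·944 + -3·-441 + -1·210 = 4109
t_14 = -2·4109 + -1·-1970 + -3·944 + -1·-441 = -8639
t_15 = -2·-8639 + -1·4109 + -3·-1970 + -1·944 = 18135
t_16 = -2·18135 + -1·-8639 + -3·4109 + -1·-1970 = -37988
t_17 = -2·-37988 + -1·18135 + -3·-8639 + -1·4109 = 79649
t_18 = -2·79649 + -1·-37988 + -3·18135 + -1·-8639 = -167076
t_19 = -2·-167076 + -1·79649 + -3·-37988 + -1·18135 = 350332
t_20 = -2·350332 + -1·-167076 + -3·79649 + -1·-37988 = -734547
t_21 = -2·-734547 + -1·350332 + -3·-167076 + -1·79649 = 1540341
t_22 = -2·1540341 + -1·-734547 + -3·350332 + -1·-167076 = -3230055
t_23 = -2·-3230055 + -1·1540341 + -3·-734547 + -1·350332 = 6773078
t_24 = -2·6773078 + -1·-3230055 + -3·1540341 + -1·-734547 = -14202577
t_25 = -2·-14202577 + -1·6773078 + -3·-3230055 + -1·1540341 = 29781900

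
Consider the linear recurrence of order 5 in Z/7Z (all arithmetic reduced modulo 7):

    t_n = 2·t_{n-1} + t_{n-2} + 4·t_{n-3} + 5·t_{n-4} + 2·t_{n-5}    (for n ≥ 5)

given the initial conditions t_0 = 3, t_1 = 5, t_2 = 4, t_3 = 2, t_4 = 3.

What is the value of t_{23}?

t_5 = 2·3 + 1·2 + 4·4 + 5·5 + 2·3 = 6
t_6 = 2·6 + 1·3 + 4·2 + 5·4 + 2·5 = 4
t_7 = 2·4 + 1·6 + 4·3 + 5·2 + 2·4 = 2
t_8 = 2·2 + 1·4 + 4·6 + 5·3 + 2·2 = 2
t_9 = 2·2 + 1·2 + 4·4 + 5·6 + 2·3 = 2
t_10 = 2·2 + 1·2 + 4·2 + 5·4 + 2·6 = 4
t_11 = 2·4 + 1·2 + 4·2 + 5·2 + 2·4 = 1
t_12 = 2·1 + 1·4 + 4·2 + 5·2 + 2·2 = 0
t_13 = 2·0 + 1·1 + 4·4 + 5·2 + 2·2 = 3
t_14 = 2·3 + 1·0 + 4·1 + 5·4 + 2·2 = 6
t_15 = 2·6 + 1·3 + 4·0 + 5·1 + 2·4 = 0
t_16 = 2·0 + 1·6 + 4·3 + 5·0 + 2·1 = 6
t_17 = 2·6 + 1·0 + 4·6 + 5·3 + 2·0 = 2
t_18 = 2·2 + 1·6 + 4·0 + 5·6 + 2·3 = 4
t_19 = 2·4 + 1·2 + 4·6 + 5·0 + 2·6 = 4
t_20 = 2·4 + 1·4 + 4·2 + 5·6 + 2·0 = 1
t_21 = 2·1 + 1·4 + 4·4 + 5·2 + 2·6 = 2
t_22 = 2·2 + 1·1 + 4·4 + 5·4 + 2·2 = 3
t_23 = 2·3 + 1·2 + 4·1 + 5·4 + 2·4 = 5

5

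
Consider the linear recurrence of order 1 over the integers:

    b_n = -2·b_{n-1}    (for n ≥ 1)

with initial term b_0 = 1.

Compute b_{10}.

1024

b_1 = -2·1 = -2
b_2 = -2·-2 = 4
b_3 = -2·4 = -8
b_4 = -2·-8 = 16
b_5 = -2·16 = -32
b_6 = -2·-32 = 64
b_7 = -2·64 = -128
b_8 = -2·-128 = 256
b_9 = -2·256 = -512
b_10 = -2·-512 = 1024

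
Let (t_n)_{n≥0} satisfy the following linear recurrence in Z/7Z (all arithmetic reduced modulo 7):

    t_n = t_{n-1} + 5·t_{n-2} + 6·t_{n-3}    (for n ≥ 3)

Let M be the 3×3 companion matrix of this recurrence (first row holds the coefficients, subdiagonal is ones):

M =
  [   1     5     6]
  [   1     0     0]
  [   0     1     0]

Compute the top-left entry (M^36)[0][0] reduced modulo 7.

(M^36)[0][0] is the top entry after applying M 36 times to the unit state (1, 0, 0). Equivalently it is h_{38} for the auxiliary sequence (h_n) obeying the same recurrence with h_2 = 1 and h_i = 0 for 0 ≤ i < 2:
h_3 = 1·1 + 5·0 + 6·0 = 1
h_4 = 1·1 + 5·1 + 6·0 = 6
h_5 = 1·6 + 5·1 + 6·1 = 3
h_6 = 1·3 + 5·6 + 6·1 = 4
h_7 = 1·4 + 5·3 + 6·6 = 6
h_8 = 1·6 + 5·4 + 6·3 = 2
h_9 = 1·2 + 5·6 + 6·4 = 0
h_10 = 1·0 + 5·2 + 6·6 = 4
h_11 = 1·4 + 5·0 + 6·2 = 2
h_12 = 1·2 + 5·4 + 6·0 = 1
h_13 = 1·1 + 5·2 + 6·4 = 0
h_14 = 1·0 + 5·1 + 6·2 = 3
h_15 = 1·3 + 5·0 + 6·1 = 2
h_16 = 1·2 + 5·3 + 6·0 = 3
h_17 = 1·3 + 5·2 + 6·3 = 3
h_18 = 1·3 + 5·3 + 6·2 = 2
h_19 = 1·2 + 5·3 + 6·3 = 0
h_20 = 1·0 + 5·2 + 6·3 = 0
h_21 = 1·0 + 5·0 + 6·2 = 5
h_22 = 1·5 + 5·0 + 6·0 = 5
h_23 = 1·5 + 5·5 + 6·0 = 2
h_24 = 1·2 + 5·5 + 6·5 = 1
h_25 = 1·1 + 5·2 + 6·5 = 6
h_26 = 1·6 + 5·1 + 6·2 = 2
h_27 = 1·2 + 5·6 + 6·1 = 3
h_28 = 1·3 + 5·2 + 6·6 = 0
h_29 = 1·0 + 5·3 + 6·2 = 6
h_30 = 1·6 + 5·0 + 6·3 = 3
h_31 = 1·3 + 5·6 + 6·0 = 5
h_32 = 1·5 + 5·3 + 6·6 = 0
h_33 = 1·0 + 5·5 + 6·3 = 1
h_34 = 1·1 + 5·0 + 6·5 = 3
h_35 = 1·3 + 5·1 + 6·0 = 1
h_36 = 1·1 + 5·3 + 6·1 = 1
h_37 = 1·1 + 5·1 + 6·3 = 3
h_38 = 1·3 + 5·1 + 6·1 = 0

0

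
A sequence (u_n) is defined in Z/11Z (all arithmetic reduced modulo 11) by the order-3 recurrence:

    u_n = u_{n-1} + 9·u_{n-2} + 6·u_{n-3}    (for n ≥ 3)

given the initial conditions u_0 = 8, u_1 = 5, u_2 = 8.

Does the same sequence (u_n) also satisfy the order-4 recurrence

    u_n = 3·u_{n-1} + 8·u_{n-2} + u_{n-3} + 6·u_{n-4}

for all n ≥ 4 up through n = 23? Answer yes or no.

no

Terms u_0..u_23: 8, 5, 8, 2, 5, 5, 7, 5, 10, 9, 8, 6, 0, 3, 6, 0, 6, 9, 8, 4, 9, 5, 0, 0
n=4: candidate gives 2, actual u_4 = 5 ✗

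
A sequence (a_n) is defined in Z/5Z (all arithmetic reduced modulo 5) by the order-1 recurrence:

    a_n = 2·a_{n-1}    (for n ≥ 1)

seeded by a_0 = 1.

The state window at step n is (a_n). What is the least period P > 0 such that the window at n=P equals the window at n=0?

4

n=0: window = (1)
n=1: window = (2)
n=2: window = (4)
n=3: window = (3)
n=4: window = (1)
window at n=4 equals window at n=0 → period = 4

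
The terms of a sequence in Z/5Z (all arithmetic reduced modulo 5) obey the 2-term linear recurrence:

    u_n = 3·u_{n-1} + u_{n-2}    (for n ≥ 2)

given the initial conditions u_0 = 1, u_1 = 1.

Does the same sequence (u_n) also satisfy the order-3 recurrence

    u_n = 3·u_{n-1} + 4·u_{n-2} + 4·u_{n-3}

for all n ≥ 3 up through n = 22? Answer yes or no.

no

Terms u_0..u_22: 1, 1, 4, 3, 3, 2, 4, 4, 1, 2, 2, 3, 1, 1, 4, 3, 3, 2, 4, 4, 1, 2, 2
n=3: candidate gives 0, actual u_3 = 3 ✗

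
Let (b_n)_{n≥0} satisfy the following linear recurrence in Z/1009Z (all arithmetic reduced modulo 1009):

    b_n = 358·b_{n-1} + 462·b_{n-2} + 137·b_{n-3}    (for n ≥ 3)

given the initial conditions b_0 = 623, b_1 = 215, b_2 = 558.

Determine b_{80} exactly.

279

b_3 = 358·558 + 462·215 + 137·623 = 16
b_4 = 358·16 + 462·558 + 137·215 = 369
b_5 = 358·369 + 462·16 + 137·558 = 14
b_6 = 358·14 + 462·369 + 137·16 = 98
b_7 = 358·98 + 462·14 + 137·369 = 286
b_8 = 358·286 + 462·98 + 137·14 = 250
b_9 = 358·250 + 462·286 + 137·98 = 970
b_10 = 358·970 + 462·250 + 137·286 = 469
b_11 = 358·469 + 462·970 + 137·250 = 496
b_12 = 358·496 + 462·469 + 137·970 = 438
b_13 = 358·438 + 462·496 + 137·469 = 195
b_14 = 358·195 + 462·438 + 137·496 = 85
b_15 = 358·85 + 462·195 + 137·438 = 924
b_16 = 358·924 + 462·85 + 137·195 = 240
b_17 = 358·240 + 462·924 + 137·85 = 782
b_18 = 358·782 + 462·240 + 137·924 = 816
b_19 = 358·816 + 462·782 + 137·240 = 172
b_20 = 358·172 + 462·816 + 137·782 = 842
b_21 = 358·842 + 462·172 + 137·816 = 300
b_22 = 358·300 + 462·842 + 137·172 = 333
b_23 = 358·333 + 462·300 + 137·842 = 847
b_24 = 358·847 + 462·333 + 137·300 = 735
b_25 = 358·735 + 462·847 + 137·333 = 828
b_26 = 358·828 + 462·735 + 137·847 = 328
b_27 = 358·328 + 462·828 + 137·735 = 300
b_28 = 358·300 + 462·328 + 137·828 = 51
b_29 = 358·51 + 462·300 + 137·328 = 1003
b_30 = 358·1003 + 462·51 + 137·300 = 965
b_31 = 358·965 + 462·1003 + 137·51 = 571
b_32 = 358·571 + 462·965 + 137·1003 = 639
b_33 = 358·639 + 462·571 + 137·965 = 198
b_34 = 358·198 + 462·639 + 137·571 = 369
b_35 = 358·369 + 462·198 + 137·639 = 349
b_36 = 358·349 + 462·369 + 137·198 = 675
b_37 = 358·675 + 462·349 + 137·369 = 400
b_38 = 358·400 + 462·675 + 137·349 = 381
b_39 = 358·381 + 462·400 + 137·675 = 992
b_40 = 358·992 + 462·381 + 137·400 = 738
b_41 = 358·738 + 462·992 + 137·381 = 802
b_42 = 358·802 + 462·738 + 137·992 = 163
b_43 = 358·163 + 462·802 + 137·738 = 259
b_44 = 358·259 + 462·163 + 137·802 = 427
b_45 = 358·427 + 462·259 + 137·163 = 227
b_46 = 358·227 + 462·427 + 137·259 = 224
b_47 = 358·224 + 462·227 + 137·427 = 396
b_48 = 358·396 + 462·224 + 137·227 = 898
b_49 = 358·898 + 462·396 + 137·224 = 354
b_50 = 358·354 + 462·898 + 137·396 = 550
b_51 = 358·550 + 462·354 + 137·898 = 163
b_52 = 358·163 + 462·550 + 137·354 = 739
b_53 = 358·739 + 462·163 + 137·550 = 519
b_54 = 358·519 + 462·739 + 137·163 = 655
b_55 = 358·655 + 462·519 + 137·739 = 381
b_56 = 358·381 + 462·655 + 137·519 = 566
b_57 = 358·566 + 462·381 + 137·655 = 209
b_58 = 358·209 + 462·566 + 137·381 = 46
b_59 = 358·46 + 462·209 + 137·566 = 876
b_60 = 358·876 + 462·46 + 137·209 = 253
b_61 = 358·253 + 462·876 + 137·46 = 115
b_62 = 358·115 + 462·253 + 137·876 = 593
b_63 = 358·593 + 462·115 + 137·253 = 412
b_64 = 358·412 + 462·593 + 137·115 = 320
b_65 = 358·320 + 462·412 + 137·593 = 707
b_66 = 358·707 + 462·320 + 137·412 = 313
b_67 = 358·313 + 462·707 + 137·320 = 226
b_68 = 358·226 + 462·313 + 137·707 = 502
b_69 = 358·502 + 462·226 + 137·313 = 93
b_70 = 358·93 + 462·502 + 137·226 = 543
b_71 = 358·543 + 462·93 + 137·502 = 407
b_72 = 358·407 + 462·543 + 137·93 = 668
b_73 = 358·668 + 462·407 + 137·543 = 96
b_74 = 358·96 + 462·668 + 137·407 = 188
b_75 = 358·188 + 462·96 + 137·668 = 363
b_76 = 358·363 + 462·188 + 137·96 = 919
b_77 = 358·919 + 462·363 + 137·188 = 811
b_78 = 358·811 + 462·919 + 137·363 = 834
b_79 = 358·834 + 462·811 + 137·919 = 29
b_80 = 358·29 + 462·834 + 137·811 = 279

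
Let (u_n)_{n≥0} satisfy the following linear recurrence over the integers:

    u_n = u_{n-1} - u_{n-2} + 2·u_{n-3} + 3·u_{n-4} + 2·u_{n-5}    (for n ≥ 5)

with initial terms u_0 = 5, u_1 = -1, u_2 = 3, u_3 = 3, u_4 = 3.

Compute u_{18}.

u_5 = 1·3 + -1·3 + 2·3 + 3·-1 + 2·5 = 13
u_6 = 1·13 + -1·3 + 2·3 + 3·3 + 2·-1 = 23
u_7 = 1·23 + -1·13 + 2·3 + 3·3 + 2·3 = 31
u_8 = 1·31 + -1·23 + 2·13 + 3·3 + 2·3 = 49
u_9 = 1·49 + -1·31 + 2·23 + 3·13 + 2·3 = 109
u_10 = 1·109 + -1·49 + 2·31 + 3·23 + 2·13 = 217
u_11 = 1·217 + -1·109 + 2·49 + 3·31 + 2·23 = 345
u_12 = 1·345 + -1·217 + 2·109 + 3·49 + 2·31 = 555
u_13 = 1·555 + -1·345 + 2·217 + 3·109 + 2·49 = 1069
u_14 = 1·1069 + -1·555 + 2·345 + 3·217 + 2·109 = 2073
u_15 = 1·2073 + -1·1069 + 2·555 + 3·345 + 2·217 = 3583
u_16 = 1·3583 + -1·2073 + 2·1069 + 3·555 + 2·345 = 6003
u_17 = 1·6003 + -1·3583 + 2·2073 + 3·1069 + 2·555 = 10883
u_18 = 1·10883 + -1·6003 + 2·3583 + 3·2073 + 2·1069 = 20403

20403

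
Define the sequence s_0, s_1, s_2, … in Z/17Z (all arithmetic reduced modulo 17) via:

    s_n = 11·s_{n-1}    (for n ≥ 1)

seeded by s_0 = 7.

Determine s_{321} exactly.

s_1 = 11·7 = 9
s_2 = 11·9 = 14
s_3 = 11·14 = 1
s_4 = 11·1 = 11
s_5 = 11·11 = 2
s_6 = 11·2 = 5
s_7 = 11·5 = 4
s_8 = 11·4 = 10
s_9 = 11·10 = 8
s_10 = 11·8 = 3
s_11 = 11·3 = 16
s_12 = 11·16 = 6
s_13 = 11·6 = 15
s_14 = 11·15 = 12
s_15 = 11·12 = 13
s_16 = 11·13 = 7
(s_16) = (7) = (s_0), so the sequence has period 16.
321 ≡ 1 (mod 16), hence s_321 = s_1 = 9.

9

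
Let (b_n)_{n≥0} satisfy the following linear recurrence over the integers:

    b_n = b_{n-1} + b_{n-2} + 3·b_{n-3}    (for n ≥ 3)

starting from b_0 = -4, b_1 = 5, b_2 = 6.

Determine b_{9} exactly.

629

b_3 = 1·6 + 1·5 + 3·-4 = -1
b_4 = 1·-1 + 1·6 + 3·5 = 20
b_5 = 1·20 + 1·-1 + 3·6 = 37
b_6 = 1·37 + 1·20 + 3·-1 = 54
b_7 = 1·54 + 1·37 + 3·20 = 151
b_8 = 1·151 + 1·54 + 3·37 = 316
b_9 = 1·316 + 1·151 + 3·54 = 629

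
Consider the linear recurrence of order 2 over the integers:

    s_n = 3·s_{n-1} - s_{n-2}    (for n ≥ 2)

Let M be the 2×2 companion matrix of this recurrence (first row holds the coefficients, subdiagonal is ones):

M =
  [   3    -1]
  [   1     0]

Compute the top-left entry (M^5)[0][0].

144

(M^5)[0][0] is the top entry after applying M 5 times to the unit state (1, 0). Equivalently it is h_{6} for the auxiliary sequence (h_n) obeying the same recurrence with h_1 = 1 and h_i = 0 for 0 ≤ i < 1:
h_2 = 3·1 + -1·0 = 3
h_3 = 3·3 + -1·1 = 8
h_4 = 3·8 + -1·3 = 21
h_5 = 3·21 + -1·8 = 55
h_6 = 3·55 + -1·21 = 144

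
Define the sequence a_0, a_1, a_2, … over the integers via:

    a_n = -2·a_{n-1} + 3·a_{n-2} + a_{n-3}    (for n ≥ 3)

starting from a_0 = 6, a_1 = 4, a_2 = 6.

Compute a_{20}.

51870460

a_3 = -2·6 + 3·4 + 1·6 = 6
a_4 = -2·6 + 3·6 + 1·4 = 10
a_5 = -2·10 + 3·6 + 1·6 = 4
a_6 = -2·4 + 3·10 + 1·6 = 28
a_7 = -2·28 + 3·4 + 1·10 = -34
a_8 = -2·-34 + 3·28 + 1·4 = 156
a_9 = -2·156 + 3·-34 + 1·28 = -386
a_10 = -2·-386 + 3·156 + 1·-34 = 1206
a_11 = -2·1206 + 3·-386 + 1·156 = -3414
a_12 = -2·-3414 + 3·1206 + 1·-386 = 10060
a_13 = -2·10060 + 3·-3414 + 1·1206 = -29156
a_14 = -2·-29156 + 3·10060 + 1·-3414 = 85078
a_15 = -2·85078 + 3·-29156 + 1·10060 = -247564
a_16 = -2·-247564 + 3·85078 + 1·-29156 = 721206
a_17 = -2·721206 + 3·-247564 + 1·85078 = -2100026
a_18 = -2·-2100026 + 3·721206 + 1·-247564 = 6116106
a_19 = -2·6116106 + 3·-2100026 + 1·721206 = -17811084
a_20 = -2·-17811084 + 3·6116106 + 1·-2100026 = 51870460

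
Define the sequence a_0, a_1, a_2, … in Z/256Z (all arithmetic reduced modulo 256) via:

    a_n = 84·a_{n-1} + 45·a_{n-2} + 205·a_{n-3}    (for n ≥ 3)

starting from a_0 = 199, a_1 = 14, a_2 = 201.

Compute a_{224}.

a_3 = 84·201 + 45·14 + 205·199 = 197
a_4 = 84·197 + 45·201 + 205·14 = 47
a_5 = 84·47 + 45·197 + 205·201 = 2
a_6 = 84·2 + 45·47 + 205·197 = 172
a_7 = 84·172 + 45·2 + 205·47 = 109
a_8 = 84·109 + 45·172 + 205·2 = 154
Continuing the recurrence:
  a_9 = 109;  a_10 = 31;  a_11 = 167;  a_12 = 136;  a_13 = 206;  a_14 = 59
  a_15 = 122;  a_16 = 93;  a_17 = 53;  a_18 = 111;  a_19 = 54;  a_20 = 172
  a_21 = 209;  a_22 = 14;  a_23 = 17;  a_24 = 103;  a_25 = 255;  a_26 = 100
  a_27 = 30;  a_28 = 159;  a_29 = 134;  a_30 = 241;  a_31 = 245;  a_32 = 15
  a_33 = 250;  a_34 = 220;  a_35 = 37;  a_36 = 2;  a_37 = 85;  a_38 = 223
  a_39 = 183;  a_40 = 80;  a_41 = 254;  a_42 = 243;  a_43 = 114;  a_44 = 133
  a_45 = 69;  a_46 = 79;  a_47 = 142;  a_48 = 188;  a_49 = 233;  a_50 = 54
  a_51 = 57;  a_52 = 199;  a_53 = 143;  a_54 = 140;  a_55 = 110;  a_56 = 55
  a_57 = 126;  a_58 = 25;  a_59 = 101;  a_60 = 111;  a_61 = 50;  a_62 = 204
  a_63 = 157;  a_64 = 106;  a_65 = 189;  a_66 = 95;  a_67 = 71;  a_68 = 88
  a_69 = 110;  a_70 = 107;  a_71 = 234;  a_72 = 173;  a_73 = 149;  a_74 = 175
  a_75 = 38;  a_76 = 140;  a_77 = 193;  a_78 = 94;  a_79 = 225;  a_80 = 231
  a_81 = 159;  a_82 = 244;  a_83 = 254;  a_84 = 143;  a_85 = 246;  a_86 = 65
  a_87 = 21;  a_88 = 79;  a_89 = 170;  a_90 = 124;  a_91 = 213;  a_92 = 210
  a_93 = 165;  a_94 = 159;  a_95 = 87;  a_96 = 160;  a_97 = 30;  a_98 = 163
  a_99 = 226;  a_100 = 213;  a_101 = 37;  a_102 = 143;  a_103 = 254;  a_104 = 28
  a_105 = 89;  a_106 = 134;  a_107 = 9;  a_108 = 199;  a_109 = 47;  a_110 = 156
  a_111 = 206;  a_112 = 167;  a_113 = 238;  a_114 = 105;  a_115 = 5;  a_116 = 175
  a_117 = 98;  a_118 = 236;  a_119 = 205;  a_120 = 58;  a_121 = 13;  a_122 = 159
  a_123 = 231;  a_124 = 40;  a_125 = 14;  a_126 = 155;  a_127 = 90;  a_128 = 253
  a_129 = 245;  a_130 = 239;  a_131 = 22;  a_132 = 108;  a_133 = 177;  a_134 = 174
  a_135 = 177;  a_136 = 103;  a_137 = 63;  a_138 = 132;  a_139 = 222;  a_140 = 127
  a_141 = 102;  a_142 = 145;  a_143 = 53;  a_144 = 143;  a_145 = 90;  a_146 = 28
  a_147 = 133;  a_148 = 162;  a_149 = 245;  a_150 = 95;  a_151 = 247;  a_152 = 240
  a_153 = 62;  a_154 = 83;  a_155 = 82;  a_156 = 37;  a_157 = 5;  a_158 = 207
  a_159 = 110;  a_160 = 124;  a_161 = 201;  a_162 = 214;  a_163 = 217;  a_164 = 199
  a_165 = 207;  a_166 = 172;  a_167 = 46;  a_168 = 23;  a_169 = 94;  a_170 = 185
  a_171 = 165;  a_172 = 239;  a_173 = 146;  a_174 = 12;  a_175 = 253;  a_176 = 10
  a_177 = 93;  a_178 = 223;  a_179 = 135;  a_180 = 248;  a_181 = 174;  a_182 = 203
  a_183 = 202;  a_184 = 77;  a_185 = 85;  a_186 = 47;  a_187 = 6;  a_188 = 76
  a_189 = 161;  a_190 = 254;  a_191 = 129;  a_192 = 231;  a_193 = 223;  a_194 = 20
  a_195 = 190;  a_196 = 111;  a_197 = 214;  a_198 = 225;  a_199 = 85;  a_200 = 207
  a_201 = 10;  a_202 = 188;  a_203 = 53;  a_204 = 114;  a_205 = 69;  a_206 = 31
  a_207 = 151;  a_208 = 64;  a_209 = 94;  a_210 = 3;  a_211 = 194;  a_212 = 117
  a_213 = 229;  a_214 = 15;  a_215 = 222;  a_216 = 220;  a_217 = 57;  a_218 = 38
  a_219 = 169;  a_220 = 199;  a_221 = 111;  a_222 = 188
a_223 = 84·188 + 45·111 + 205·199 = 142
a_224 = 84·142 + 45·188 + 205·111 = 135

135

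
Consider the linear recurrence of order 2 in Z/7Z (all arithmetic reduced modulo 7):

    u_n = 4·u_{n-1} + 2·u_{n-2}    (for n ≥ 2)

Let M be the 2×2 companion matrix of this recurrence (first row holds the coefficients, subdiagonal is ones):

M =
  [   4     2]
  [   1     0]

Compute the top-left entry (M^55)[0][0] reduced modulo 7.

(M^55)[0][0] is the top entry after applying M 55 times to the unit state (1, 0). Equivalently it is h_{56} for the auxiliary sequence (h_n) obeying the same recurrence with h_1 = 1 and h_i = 0 for 0 ≤ i < 1:
h_2 = 4·1 + 2·0 = 4
h_3 = 4·4 + 2·1 = 4
h_4 = 4·4 + 2·4 = 3
h_5 = 4·3 + 2·4 = 6
h_6 = 4·6 + 2·3 = 2
h_7 = 4·2 + 2·6 = 6
h_8 = 4·6 + 2·2 = 0
h_9 = 4·0 + 2·6 = 5
h_10 = 4·5 + 2·0 = 6
h_11 = 4·6 + 2·5 = 6
h_12 = 4·6 + 2·6 = 1
h_13 = 4·1 + 2·6 = 2
h_14 = 4·2 + 2·1 = 3
h_15 = 4·3 + 2·2 = 2
h_16 = 4·2 + 2·3 = 0
h_17 = 4·0 + 2·2 = 4
h_18 = 4·4 + 2·0 = 2
h_19 = 4·2 + 2·4 = 2
h_20 = 4·2 + 2·2 = 5
h_21 = 4·5 + 2·2 = 3
h_22 = 4·3 + 2·5 = 1
h_23 = 4·1 + 2·3 = 3
h_24 = 4·3 + 2·1 = 0
h_25 = 4·0 + 2·3 = 6
h_26 = 4·6 + 2·0 = 3
h_27 = 4·3 + 2·6 = 3
h_28 = 4·3 + 2·3 = 4
h_29 = 4·4 + 2·3 = 1
h_30 = 4·1 + 2·4 = 5
h_31 = 4·5 + 2·1 = 1
h_32 = 4·1 + 2·5 = 0
h_33 = 4·0 + 2·1 = 2
h_34 = 4·2 + 2·0 = 1
h_35 = 4·1 + 2·2 = 1
h_36 = 4·1 + 2·1 = 6
h_37 = 4·6 + 2·1 = 5
h_38 = 4·5 + 2·6 = 4
h_39 = 4·4 + 2·5 = 5
h_40 = 4·5 + 2·4 = 0
h_41 = 4·0 + 2·5 = 3
h_42 = 4·3 + 2·0 = 5
h_43 = 4·5 + 2·3 = 5
h_44 = 4·5 + 2·5 = 2
h_45 = 4·2 + 2·5 = 4
h_46 = 4·4 + 2·2 = 6
h_47 = 4·6 + 2·4 = 4
h_48 = 4·4 + 2·6 = 0
h_49 = 4·0 + 2·4 = 1
h_50 = 4·1 + 2·0 = 4
h_51 = 4·4 + 2·1 = 4
h_52 = 4·4 + 2·4 = 3
h_53 = 4·3 + 2·4 = 6
h_54 = 4·6 + 2·3 = 2
h_55 = 4·2 + 2·6 = 6
h_56 = 4·6 + 2·2 = 0

0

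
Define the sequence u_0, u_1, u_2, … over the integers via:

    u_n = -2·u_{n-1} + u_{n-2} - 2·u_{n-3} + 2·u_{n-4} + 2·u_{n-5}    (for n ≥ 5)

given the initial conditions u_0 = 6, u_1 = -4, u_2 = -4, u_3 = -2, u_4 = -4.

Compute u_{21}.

141320514

u_5 = -2·-4 + 1·-2 + -2·-4 + 2·-4 + 2·6 = 18
u_6 = -2·18 + 1·-4 + -2·-2 + 2·-4 + 2·-4 = -52
u_7 = -2·-52 + 1·18 + -2·-4 + 2·-2 + 2·-4 = 118
u_8 = -2·118 + 1·-52 + -2·18 + 2·-4 + 2·-2 = -336
u_9 = -2·-336 + 1·118 + -2·-52 + 2·18 + 2·-4 = 922
u_10 = -2·922 + 1·-336 + -2·118 + 2·-52 + 2·18 = -2484
u_11 = -2·-2484 + 1·922 + -2·-336 + 2·118 + 2·-52 = 6694
u_12 = -2·6694 + 1·-2484 + -2·922 + 2·-336 + 2·118 = -18152
u_13 = -2·-18152 + 1·6694 + -2·-2484 + 2·922 + 2·-336 = 49138
u_14 = -2·49138 + 1·-18152 + -2·6694 + 2·-2484 + 2·922 = -132940
u_15 = -2·-132940 + 1·49138 + -2·-18152 + 2·6694 + 2·-2484 = 359742
u_16 = -2·359742 + 1·-132940 + -2·49138 + 2·-18152 + 2·6694 = -973616
u_17 = -2·-973616 + 1·359742 + -2·-132940 + 2·49138 + 2·-18152 = 2634826
u_18 = -2·2634826 + 1·-973616 + -2·359742 + 2·-132940 + 2·49138 = -7130356
u_19 = -2·-7130356 + 1·2634826 + -2·-973616 + 2·359742 + 2·-132940 = 19296374
u_20 = -2·19296374 + 1·-7130356 + -2·2634826 + 2·-973616 + 2·359742 = -52220504
u_21 = -2·-52220504 + 1·19296374 + -2·-7130356 + 2·2634826 + 2·-973616 = 141320514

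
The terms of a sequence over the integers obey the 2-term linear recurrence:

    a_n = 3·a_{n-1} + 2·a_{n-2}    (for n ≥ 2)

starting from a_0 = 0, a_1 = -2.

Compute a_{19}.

-14687704294

a_2 = 3·-2 + 2·0 = -6
a_3 = 3·-6 + 2·-2 = -22
a_4 = 3·-22 + 2·-6 = -78
a_5 = 3·-78 + 2·-22 = -278
a_6 = 3·-278 + 2·-78 = -990
a_7 = 3·-990 + 2·-278 = -3526
a_8 = 3·-3526 + 2·-990 = -12558
a_9 = 3·-12558 + 2·-3526 = -44726
a_10 = 3·-44726 + 2·-12558 = -159294
a_11 = 3·-159294 + 2·-44726 = -567334
a_12 = 3·-567334 + 2·-159294 = -2020590
a_13 = 3·-2020590 + 2·-567334 = -7196438
a_14 = 3·-7196438 + 2·-2020590 = -25630494
a_15 = 3·-25630494 + 2·-7196438 = -91284358
a_16 = 3·-91284358 + 2·-25630494 = -325114062
a_17 = 3·-325114062 + 2·-91284358 = -1157910902
a_18 = 3·-1157910902 + 2·-325114062 = -4123960830
a_19 = 3·-4123960830 + 2·-1157910902 = -14687704294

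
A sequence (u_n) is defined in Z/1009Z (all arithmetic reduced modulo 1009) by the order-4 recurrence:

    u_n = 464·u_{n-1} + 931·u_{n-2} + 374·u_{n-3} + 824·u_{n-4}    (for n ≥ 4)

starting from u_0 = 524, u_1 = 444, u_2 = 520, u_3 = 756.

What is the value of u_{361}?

997

u_4 = 464·756 + 931·520 + 374·444 + 824·524 = 965
u_5 = 464·965 + 931·756 + 374·520 + 824·444 = 668
u_6 = 464·668 + 931·965 + 374·756 + 824·520 = 473
u_7 = 464·473 + 931·668 + 374·965 + 824·756 = 962
u_8 = 464·962 + 931·473 + 374·668 + 824·965 = 497
u_9 = 464·497 + 931·962 + 374·473 + 824·668 = 31
Continuing the recurrence:
  u_10 = 696;  u_11 = 509;  u_12 = 637;  u_13 = 890;  u_14 = 91;  u_15 = 842
  u_16 = 268;  u_17 = 708;  u_18 = 281;  u_19 = 451;  u_20 = 976;  u_21 = 308
  u_22 = 844;  u_23 = 394;  u_24 = 157;  u_25 = 110;  u_26 = 749;  u_27 = 895
  u_28 = 668;  u_29 = 463;  u_30 = 698;  u_31 = 703;  u_32 = 468;  u_33 = 709
  u_34 = 466;  u_35 = 63;  u_36 = 949;  u_37 = 275;  u_38 = 11;  u_39 = 9
  u_40 = 224;  u_41 = 978;  u_42 = 754;  u_43 = 515;  u_44 = 989;  u_45 = 157
  u_46 = 394;  u_47 = 212;  u_48 = 902;  u_49 = 668;  u_50 = 807;  u_51 = 946
  u_52 = 874;  u_53 = 441;  u_54 = 928;  u_55 = 173;  u_56 = 33;  u_57 = 929
  u_58 = 642;  u_59 = 936;  u_60 = 98;  u_61 = 347;  u_62 = 229;  u_63 = 195
  u_64 = 628;  u_65 = 987;  u_66 = 634;  u_67 = 279;  u_68 = 1001;  u_69 = 795
  u_70 = 383;  u_71 = 555;  u_72 = 767;  u_73 = 11;  u_74 = 264;  u_75 = 94
  u_76 = 269;  u_77 = 277;  u_78 = 25;  u_79 = 562;  u_80 = 870;  u_81 = 114
  u_82 = 907;  u_83 = 723;  u_84 = 107;  u_85 = 610;  u_86 = 944;  u_87 = 53
  u_88 = 892;  u_89 = 164;  u_90 = 25;  u_91 = 740;  u_92 = 611;  u_93 = 976
  u_94 = 302;  u_95 = 228;  u_96 = 246;  u_97 = 496;  u_98 = 216;  u_99 = 370
  u_100 = 198;  u_101 = 577;  u_102 = 581;  u_103 = 128;  u_104 = 523;  u_105 = 177
  u_106 = 892;  u_107 = 910;  u_108 = 236;  u_109 = 363;  u_110 = 446;  u_111 = 671
  u_112 = 373;  u_113 = 421;  u_114 = 715;  u_115 = 490;  u_116 = 726;  u_117 = 822
  u_118 = 417;  u_119 = 483;  u_120 = 455;  u_121 = 759;  u_122 = 439;  u_123 = 302
  u_124 = 859;  u_125 = 236;  u_126 = 578;  u_127 = 590;  u_128 = 621;  u_129 = 946
  u_130 = 745;  u_131 = 477;  u_132 = 555;  u_133 = 45;  u_134 = 1;  u_135 = 244
  u_136 = 50;  u_137 = 253;  u_138 = 745;  u_139 = 842;  u_140 = 224;  u_141 = 682
  u_142 = 820;  u_143 = 13;  u_144 = 314;  u_145 = 294;  u_146 = 401;  u_147 = 688
  u_148 = 796;  u_149 = 601;  u_150 = 339;  u_151 = 340;  u_152 = 978;  u_153 = 931
  u_154 = 401;  u_155 = 610;  u_156 = 291;  u_157 = 607;  u_158 = 224;  u_159 = 106
  u_160 = 68;  u_161 = 819;  u_162 = 595;  u_163 = 76;  u_164 = 60;  u_165 = 99
  u_166 = 974;  u_167 = 562;  u_168 = 850;  u_169 = 315;  u_170 = 886;  u_171 = 109
  u_172 = 550;  u_173 = 152;  u_174 = 339;  u_175 = 23;  u_176 = 877;  u_177 = 309
  u_178 = 677;  u_179 = 297;  u_180 = 990;  u_181 = 593;  u_182 = 127;  u_183 = 64
  u_184 = 909;  u_185 = 418;  u_186 = 393;  u_187 = 617;  u_188 = 632;  u_189 = 975
  u_190 = 153;  u_191 = 121;  u_192 = 339;  u_193 = 489;  u_194 = 468;  u_195 = 891
  u_196 = 663;  u_197 = 830;  u_198 = 894;  u_199 = 342;  u_200 = 255;  u_201 = 20
  u_202 = 340;  u_203 = 626;  u_204 = 251;  u_205 = 395;  u_206 = 947;  u_207 = 215
  u_208 = 55;  u_209 = 270;  u_210 = 980;  u_211 = 765;  u_212 = 31;  u_213 = 872
  u_214 = 482;  u_215 = 476;  u_216 = 170;  u_217 = 160;  u_218 = 502;  u_219 = 222
  u_220 = 423;  u_221 = 98;  u_222 = 618;  u_223 = 712;  u_224 = 419;  u_225 = 750
  u_226 = 109;  u_227 = 918;  u_228 = 909;  u_229 = 947;  u_230 = 508;  u_231 = 21
  u_232 = 747;  u_233 = 563;  u_234 = 805;  u_235 = 708;  u_236 = 74;  u_237 = 461
  u_238 = 110;  u_239 = 570;  u_240 = 934;  u_241 = 702;  u_242 = 737;  u_243 = 344
  u_244 = 178;  u_245 = 737;  u_246 = 542;  u_247 = 179;  u_248 = 968;  u_249 = 80
  u_250 = 940;  u_251 = 69;  u_252 = 237;  u_253 = 413;  u_254 = 836;  u_255 = 720
  u_256 = 105;  u_257 = 785;  u_258 = 476;  u_259 = 119;  u_260 = 652;  u_261 = 138
  u_262 = 901;  u_263 = 526;  u_264 = 851;  u_265 = 349;  u_266 = 481;  u_267 = 209
  u_268 = 261;  u_269 = 169;  u_270 = 825;  u_271 = 751;  u_272 = 371;  u_273 = 368
  u_274 = 660;  u_275 = 889;  u_276 = 179;  u_277 = 764;  u_278 = 6;  u_279 = 50
  u_280 = 905;  u_281 = 458;  u_282 = 90;  u_283 = 268;  u_284 = 119;  u_285 = 395
  u_286 = 285;  u_287 = 501;  u_288 = 961;  u_289 = 417;  u_290 = 929;  u_291 = 328
  u_292 = 390;  u_293 = 888;  u_294 = 458;  u_295 = 394;  u_296 = 427;  u_297 = 860
  u_298 = 544;  u_299 = 723;  u_300 = 915;  u_301 = 850;  u_302 = 400;  u_303 = 839
  u_304 = 203;  u_305 = 920;  u_306 = 27;  u_307 = 717;  u_308 = 428;  u_309 = 726
  u_310 = 594;  u_311 = 219;  u_312 = 423;  u_313 = 660;  u_314 = 75;  u_315 = 107
  u_316 = 493;  u_317 = 231;  u_318 = 27;  u_319 = 684;  u_320 = 696;  u_321 = 849
  u_322 = 204;  u_323 = 758;  u_324 = 895;  u_325 = 939;  u_326 = 184;  u_327 = 798
  u_328 = 707;  u_329 = 474;  u_330 = 377;  u_331 = 476;  u_332 = 824;  u_333 = 970
  u_334 = 686;  u_335 = 638;  u_336 = 832;  u_337 = 717;  u_338 = 110;  u_339 = 578
  u_340 = 520;  u_341 = 764;  u_342 = 213;  u_343 = 665;  u_344 = 189;  u_345 = 382
  u_346 = 499;  u_347 = 69;  u_348 = 97;  u_349 = 196;  u_350 = 725;  u_351 = 556
  u_352 = 507;  u_353 = 972;  u_354 = 961;  u_355 = 778;  u_356 = 817;  u_357 = 561
  u_358 = 2;  u_359 = 745
u_360 = 464·745 + 931·2 + 374·561 + 824·817 = 593
u_361 = 464·593 + 931·745 + 374·2 + 824·561 = 997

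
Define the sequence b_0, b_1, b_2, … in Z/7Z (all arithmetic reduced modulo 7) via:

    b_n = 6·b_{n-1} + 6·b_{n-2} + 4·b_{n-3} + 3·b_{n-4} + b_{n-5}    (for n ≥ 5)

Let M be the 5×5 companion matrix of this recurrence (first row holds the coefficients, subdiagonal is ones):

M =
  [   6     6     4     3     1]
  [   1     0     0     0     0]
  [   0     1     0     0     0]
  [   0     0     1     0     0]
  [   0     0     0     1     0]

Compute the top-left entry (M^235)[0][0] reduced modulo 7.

1

(M^235)[0][0] is the top entry after applying M 235 times to the unit state (1, 0, 0, 0, 0). Equivalently it is h_{239} for the auxiliary sequence (h_n) obeying the same recurrence with h_4 = 1 and h_i = 0 for 0 ≤ i < 4:
h_5 = 6·1 + 6·0 + 4·0 + 3·0 + 1·0 = 6
h_6 = 6·6 + 6·1 + 4·0 + 3·0 + 1·0 = 0
h_7 = 6·0 + 6·6 + 4·1 + 3·0 + 1·0 = 5
h_8 = 6·5 + 6·0 + 4·6 + 3·1 + 1·0 = 1
h_9 = 6·1 + 6·5 + 4·0 + 3·6 + 1·1 = 6
h_10 = 6·6 + 6·1 + 4·5 + 3·0 + 1·6 = 5
Continuing the recurrence:
  h_11 = 1;  h_12 = 5;  h_13 = 5;  h_14 = 1;  h_15 = 1;  h_16 = 6
  h_17 = 3;  h_18 = 3;  h_19 = 1;  h_20 = 6;  h_21 = 6;  h_22 = 4
  h_23 = 6;  h_24 = 5;  h_25 = 1;  h_26 = 1;  h_27 = 5;  h_28 = 5
  h_29 = 2;  h_30 = 3;  h_31 = 3;  h_32 = 1;  h_33 = 5;  h_34 = 3
  h_35 = 1;  h_36 = 1;  h_37 = 5;  h_38 = 5;  h_39 = 0;  h_40 = 5
  h_41 = 3;  h_42 = 5;  h_43 = 3;  h_44 = 5;  h_45 = 5;  h_46 = 6
  h_47 = 2;  h_48 = 2;  h_49 = 5;  h_50 = 3;  h_51 = 5;  h_52 = 6
  h_53 = 4;  h_54 = 3;  h_55 = 0;  h_56 = 1;  h_57 = 1;  h_58 = 4
  h_59 = 2;  h_60 = 1;  h_61 = 3;  h_62 = 3;  h_63 = 1;  h_64 = 6
  h_65 = 1;  h_66 = 2;  h_67 = 6;  h_68 = 1;  h_69 = 3;  h_70 = 6
  h_71 = 1;  h_72 = 0;  h_73 = 5;  h_74 = 6;  h_75 = 5;  h_76 = 3
  h_77 = 3;  h_78 = 2;  h_79 = 0;  h_80 = 3;  h_81 = 3;  h_82 = 3
  h_83 = 1;  h_84 = 3;  h_85 = 6;  h_86 = 0;  h_87 = 5;  h_88 = 1
  h_89 = 1;  h_90 = 3;  h_91 = 1;  h_92 = 1;  h_93 = 0;  h_94 = 6
  h_95 = 4;  h_96 = 1;  h_97 = 6;  h_98 = 6;  h_99 = 3;  h_100 = 1
  h_101 = 4;  h_102 = 3;  h_103 = 5;  h_104 = 0;  h_105 = 6;  h_106 = 6
  h_107 = 6;  h_108 = 3;  h_109 = 5;  h_110 = 5;  h_111 = 5;  h_112 = 4
  h_113 = 1;  h_114 = 0;  h_115 = 0;  h_116 = 0;  h_117 = 0;  h_118 = 1
  h_119 = 6;  h_120 = 0;  h_121 = 5;  h_122 = 1;  h_123 = 6;  h_124 = 5
  h_125 = 1;  h_126 = 5;  h_127 = 5;  h_128 = 1;  h_129 = 1;  h_130 = 6
  h_131 = 3;  h_132 = 3;  h_133 = 1;  h_134 = 6;  h_135 = 6;  h_136 = 4
  h_137 = 6;  h_138 = 5;  h_139 = 1;  h_140 = 1;  h_141 = 5;  h_142 = 5
  h_143 = 2;  h_144 = 3;  h_145 = 3;  h_146 = 1;  h_147 = 5;  h_148 = 3
  h_149 = 1;  h_150 = 1;  h_151 = 5;  h_152 = 5;  h_153 = 0;  h_154 = 5
  h_155 = 3;  h_156 = 5;  h_157 = 3;  h_158 = 5;  h_159 = 5;  h_160 = 6
  h_161 = 2;  h_162 = 2;  h_163 = 5;  h_164 = 3;  h_165 = 5;  h_166 = 6
  h_167 = 4;  h_168 = 3;  h_169 = 0;  h_170 = 1;  h_171 = 1;  h_172 = 4
  h_173 = 2;  h_174 = 1;  h_175 = 3;  h_176 = 3;  h_177 = 1;  h_178 = 6
  h_179 = 1;  h_180 = 2;  h_181 = 6;  h_182 = 1;  h_183 = 3;  h_184 = 6
  h_185 = 1;  h_186 = 0;  h_187 = 5;  h_188 = 6;  h_189 = 5;  h_190 = 3
  h_191 = 3;  h_192 = 2;  h_193 = 0;  h_194 = 3;  h_195 = 3;  h_196 = 3
  h_197 = 1;  h_198 = 3;  h_199 = 6;  h_200 = 0;  h_201 = 5;  h_202 = 1
  h_203 = 1;  h_204 = 3;  h_205 = 1;  h_206 = 1;  h_207 = 0;  h_208 = 6
  h_209 = 4;  h_210 = 1;  h_211 = 6;  h_212 = 6;  h_213 = 3;  h_214 = 1
  h_215 = 4;  h_216 = 3;  h_217 = 5;  h_218 = 0;  h_219 = 6;  h_220 = 6
  h_221 = 6;  h_222 = 3;  h_223 = 5;  h_224 = 5;  h_225 = 5;  h_226 = 4
  h_227 = 1;  h_228 = 0;  h_229 = 0;  h_230 = 0;  h_231 = 0;  h_232 = 1
  h_233 = 6;  h_234 = 0;  h_235 = 5;  h_236 = 1;  h_237 = 6
h_238 = 6·6 + 6·1 + 4·5 + 3·0 + 1·6 = 5
h_239 = 6·5 + 6·6 + 4·1 + 3·5 + 1·0 = 1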